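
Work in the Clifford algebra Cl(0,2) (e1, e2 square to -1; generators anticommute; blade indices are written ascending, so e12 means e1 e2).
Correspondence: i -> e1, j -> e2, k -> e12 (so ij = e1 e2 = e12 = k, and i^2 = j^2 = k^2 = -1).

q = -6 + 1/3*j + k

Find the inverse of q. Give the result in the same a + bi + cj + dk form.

In blades: q = -6 + 1/3*e2 + e12.
With qbar = -6 - 1/3*e2 - e12 (scalar fixed, mapped units negated), q qbar = 334/9 (the sum of squared coefficients), so q^-1 = qbar / (334/9) = -27/167 - 3/334*e2 - 9/334*e12; translating back:
Answer: -27/167 - 3/334*j - 9/334*k


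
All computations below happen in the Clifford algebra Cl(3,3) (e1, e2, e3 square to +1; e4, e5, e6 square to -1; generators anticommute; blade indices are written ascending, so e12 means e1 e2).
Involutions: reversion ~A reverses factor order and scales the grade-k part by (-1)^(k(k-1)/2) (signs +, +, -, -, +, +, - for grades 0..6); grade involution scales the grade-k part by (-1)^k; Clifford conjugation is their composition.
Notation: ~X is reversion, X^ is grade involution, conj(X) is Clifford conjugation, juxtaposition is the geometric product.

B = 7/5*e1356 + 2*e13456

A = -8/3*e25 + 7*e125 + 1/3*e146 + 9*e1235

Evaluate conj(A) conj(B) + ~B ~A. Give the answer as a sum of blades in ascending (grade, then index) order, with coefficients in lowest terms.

first term: -63/5*e26 - 2/3*e35 + 49/5*e236 - 18*e246 + 7/15*e345 + 56/15*e1236 + 14*e2346 + 16/3*e12346
second term: 63/5*e26 - 2/3*e35 - 49/5*e236 - 18*e246 - 7/15*e345 - 56/15*e1236 - 14*e2346 + 16/3*e12346
Answer: -4/3*e35 - 36*e246 + 32/3*e12346


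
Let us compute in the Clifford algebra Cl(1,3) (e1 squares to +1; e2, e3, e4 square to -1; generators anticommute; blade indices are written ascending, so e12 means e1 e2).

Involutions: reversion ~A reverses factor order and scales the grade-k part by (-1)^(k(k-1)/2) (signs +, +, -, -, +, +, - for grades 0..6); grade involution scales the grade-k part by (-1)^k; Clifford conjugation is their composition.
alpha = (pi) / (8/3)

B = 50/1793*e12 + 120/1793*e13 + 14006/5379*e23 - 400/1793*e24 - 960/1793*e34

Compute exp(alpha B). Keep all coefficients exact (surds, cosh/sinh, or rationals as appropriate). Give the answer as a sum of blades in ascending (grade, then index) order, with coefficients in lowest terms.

B^2 term by term: the squares give (50/1793)^2*(e12)^2 + (120/1793)^2*(e13)^2 + (14006/5379)^2*(e23)^2 + (-400/1793)^2*(e24)^2 + (-960/1793)^2*(e34)^2 = 2500/3214849*(+1) + 14400/3214849*(+1) + 196168036/28933641*(-1) + 160000/3214849*(-1) + 921600/3214849*(-1) = -64/9 (each basis 2-blade squares to minus the product of its generators' squares); cross terms between blades sharing an index anticommute and cancel; the commuting (index-disjoint) pairs give grade-4 terms 2*c*c'*(blade product), which cancel blade by blade — e1234: -96000/3214849 + 96000/3214849 = 0 — confirming B is simple. So B^2 = -64/9.
B^2 = -64/9 — circular case — the even/odd split gives cos and sin: l = 8/3, alpha*l = pi, so exp(alpha B) = cos(pi) + (sin(pi)/(8/3))*B = -1 + (0)*B.
Answer: -1


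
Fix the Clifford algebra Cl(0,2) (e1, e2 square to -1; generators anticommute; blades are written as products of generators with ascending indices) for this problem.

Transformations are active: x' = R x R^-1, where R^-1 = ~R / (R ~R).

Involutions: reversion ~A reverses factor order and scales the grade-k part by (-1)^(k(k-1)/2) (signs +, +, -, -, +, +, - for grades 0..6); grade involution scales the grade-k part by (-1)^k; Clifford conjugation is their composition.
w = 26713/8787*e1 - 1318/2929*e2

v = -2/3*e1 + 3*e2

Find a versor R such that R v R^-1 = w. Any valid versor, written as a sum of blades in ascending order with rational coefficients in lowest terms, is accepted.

Take R = v + w = 20855/8787*e1 + 7469/2929*e2. Because q(v) = q(w) = -85/9, conjugation by R sends v exactly to w.
Answer: 20855/8787*e1 + 7469/2929*e2


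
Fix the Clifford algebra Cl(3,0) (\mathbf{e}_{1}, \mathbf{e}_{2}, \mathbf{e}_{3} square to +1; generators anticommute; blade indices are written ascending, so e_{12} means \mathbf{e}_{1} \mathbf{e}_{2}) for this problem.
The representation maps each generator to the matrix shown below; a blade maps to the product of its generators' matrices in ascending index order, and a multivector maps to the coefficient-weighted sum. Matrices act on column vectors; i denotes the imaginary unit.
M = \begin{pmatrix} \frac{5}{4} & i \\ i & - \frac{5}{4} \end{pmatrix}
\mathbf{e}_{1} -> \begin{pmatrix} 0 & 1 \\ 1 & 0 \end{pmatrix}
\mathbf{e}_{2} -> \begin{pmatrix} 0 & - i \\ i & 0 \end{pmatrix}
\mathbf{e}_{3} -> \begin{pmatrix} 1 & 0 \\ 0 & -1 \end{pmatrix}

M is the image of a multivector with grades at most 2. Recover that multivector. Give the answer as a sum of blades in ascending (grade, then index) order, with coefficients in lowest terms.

Method: 1, rho(e_{1}), rho(e_{2}), rho(e_{3}) form a trace-orthogonal basis of the 2x2 complex matrices (tr(X Y) = 2 if X = Y, else 0), so M = m0*1 + m1*rho(e_{1}) + m2*rho(e_{2}) + m3*rho(e_{3}) with m0 = tr(M)/2 = 0, m1 = tr(M rho(e_{1}))/2 = i, m2 = tr(M rho(e_{2}))/2 = 0, m3 = tr(M rho(e_{3}))/2 = \frac{5}{4}.
Multiplying table entries, the bivector images are rho(e_{12}) = i*rho(e_{3}), rho(e_{13}) = -i*rho(e_{2}), rho(e_{23}) = i*rho(e_{1}); with real blade coefficients the real parts of m0..m3 are the coefficients of 1, e_{1}, e_{2}, e_{3} and the imaginary parts give the bivectors (e_{23}: Im m1, e_{13}: -Im m2, e_{12}: Im m3).
Answer: \frac{5}{4} e_{3} + e_{23}


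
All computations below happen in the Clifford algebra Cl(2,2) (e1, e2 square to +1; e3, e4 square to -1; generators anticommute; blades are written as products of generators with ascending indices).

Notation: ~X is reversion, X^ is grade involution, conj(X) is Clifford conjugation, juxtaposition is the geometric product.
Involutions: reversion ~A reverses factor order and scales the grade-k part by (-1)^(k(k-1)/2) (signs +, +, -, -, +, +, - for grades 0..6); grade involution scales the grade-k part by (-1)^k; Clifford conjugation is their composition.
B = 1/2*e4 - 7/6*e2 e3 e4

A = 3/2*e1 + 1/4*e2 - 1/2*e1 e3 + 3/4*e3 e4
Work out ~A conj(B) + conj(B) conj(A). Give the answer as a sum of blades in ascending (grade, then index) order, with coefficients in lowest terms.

first term: -7/8*e2 - 3/8*e3 - 3/4*e1 e4 - 1/8*e2 e4 - 7/24*e3 e4 - 7/12*e1 e2 e4 - 1/4*e1 e3 e4 - 7/4*e1 e2 e3 e4
second term: -7/8*e2 + 3/8*e3 - 3/4*e1 e4 - 1/8*e2 e4 + 7/24*e3 e4 + 7/12*e1 e2 e4 - 1/4*e1 e3 e4 - 7/4*e1 e2 e3 e4
Answer: -7/4*e2 - 3/2*e1 e4 - 1/4*e2 e4 - 1/2*e1 e3 e4 - 7/2*e1 e2 e3 e4


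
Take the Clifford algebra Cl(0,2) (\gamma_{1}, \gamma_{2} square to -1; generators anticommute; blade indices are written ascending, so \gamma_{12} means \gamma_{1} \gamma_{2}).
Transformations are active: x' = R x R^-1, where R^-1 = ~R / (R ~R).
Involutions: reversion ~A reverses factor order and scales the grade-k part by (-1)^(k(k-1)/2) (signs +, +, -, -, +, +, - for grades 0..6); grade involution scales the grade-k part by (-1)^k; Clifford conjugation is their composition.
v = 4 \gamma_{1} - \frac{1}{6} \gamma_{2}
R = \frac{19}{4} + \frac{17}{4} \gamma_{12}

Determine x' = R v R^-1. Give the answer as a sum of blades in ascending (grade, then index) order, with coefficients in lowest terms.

~R = \frac{19}{4} - \frac{17}{4} \gamma_{12}, and R ~R = \frac{325}{8}, so R^-1 = ~R / (\frac{325}{8}).
R v = \frac{473}{24} \gamma_{1} + \frac{389}{24} \gamma_{2}
Answer: \frac{1187}{1950} \gamma_{1} + \frac{1286}{325} \gamma_{2}


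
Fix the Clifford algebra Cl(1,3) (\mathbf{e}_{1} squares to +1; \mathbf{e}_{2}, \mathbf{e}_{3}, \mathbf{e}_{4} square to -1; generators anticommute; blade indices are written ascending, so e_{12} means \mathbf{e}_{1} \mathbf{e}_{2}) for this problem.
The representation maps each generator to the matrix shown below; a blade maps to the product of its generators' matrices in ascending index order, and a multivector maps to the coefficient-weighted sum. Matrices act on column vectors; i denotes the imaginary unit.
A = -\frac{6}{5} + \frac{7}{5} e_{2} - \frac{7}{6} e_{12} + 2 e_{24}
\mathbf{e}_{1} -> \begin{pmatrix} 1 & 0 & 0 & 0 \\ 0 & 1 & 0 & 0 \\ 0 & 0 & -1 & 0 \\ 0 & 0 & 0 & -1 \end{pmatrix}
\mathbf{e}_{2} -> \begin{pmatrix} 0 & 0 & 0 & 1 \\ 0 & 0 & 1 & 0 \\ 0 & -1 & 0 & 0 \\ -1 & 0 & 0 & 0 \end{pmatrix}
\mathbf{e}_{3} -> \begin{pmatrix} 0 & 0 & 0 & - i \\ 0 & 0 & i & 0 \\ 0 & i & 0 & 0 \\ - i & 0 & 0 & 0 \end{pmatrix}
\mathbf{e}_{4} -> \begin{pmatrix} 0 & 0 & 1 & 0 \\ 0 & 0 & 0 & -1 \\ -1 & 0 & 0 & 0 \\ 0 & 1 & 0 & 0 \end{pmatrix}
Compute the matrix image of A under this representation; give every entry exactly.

Bivector images (products of the table entries): rho(e_{12}) = rho(\mathbf{e}_{1})rho(\mathbf{e}_{2}) = \begin{pmatrix} 0 & 0 & 0 & 1 \\ 0 & 0 & 1 & 0 \\ 0 & 1 & 0 & 0 \\ 1 & 0 & 0 & 0 \end{pmatrix}; rho(e_{24}) = rho(\mathbf{e}_{2})rho(\mathbf{e}_{4}) = \begin{pmatrix} 0 & 1 & 0 & 0 \\ -1 & 0 & 0 & 0 \\ 0 & 0 & 0 & 1 \\ 0 & 0 & -1 & 0 \end{pmatrix}.
M = (-\frac{6}{5})*1 + (\frac{7}{5})*rho(e_{2}) + (-\frac{7}{6})*rho(e_{12}) + (2)*rho(e_{24}), summed entrywise (1 is the identity matrix):
Answer: \begin{pmatrix} - \frac{6}{5} & 2 & 0 & \frac{7}{30} \\ -2 & - \frac{6}{5} & \frac{7}{30} & 0 \\ 0 & - \frac{77}{30} & - \frac{6}{5} & 2 \\ - \frac{77}{30} & 0 & -2 & - \frac{6}{5} \end{pmatrix}


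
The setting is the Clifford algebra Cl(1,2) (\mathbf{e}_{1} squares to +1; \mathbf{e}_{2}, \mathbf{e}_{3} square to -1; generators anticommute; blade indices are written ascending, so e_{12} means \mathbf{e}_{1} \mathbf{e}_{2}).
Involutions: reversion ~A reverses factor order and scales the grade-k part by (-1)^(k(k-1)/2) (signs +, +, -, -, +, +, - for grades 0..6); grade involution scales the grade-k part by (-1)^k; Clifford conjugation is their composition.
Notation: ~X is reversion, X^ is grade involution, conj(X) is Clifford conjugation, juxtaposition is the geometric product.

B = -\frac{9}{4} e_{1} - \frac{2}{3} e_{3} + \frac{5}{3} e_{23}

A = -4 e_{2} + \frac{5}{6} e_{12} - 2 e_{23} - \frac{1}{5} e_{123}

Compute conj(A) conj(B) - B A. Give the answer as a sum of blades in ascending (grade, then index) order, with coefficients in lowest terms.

first term: \frac{10}{3} - \frac{1}{3} e_{1} + \frac{13}{24} e_{2} + \frac{20}{3} e_{3} - \frac{133}{15} e_{12} - \frac{25}{18} e_{13} + \frac{133}{60} e_{23} + \frac{71}{18} e_{123}
second term: \frac{10}{3} + \frac{1}{3} e_{1} - \frac{13}{24} e_{2} - \frac{20}{3} e_{3} + \frac{133}{15} e_{12} + \frac{25}{18} e_{13} - \frac{133}{60} e_{23} + \frac{71}{18} e_{123}
Answer: -\frac{2}{3} e_{1} + \frac{13}{12} e_{2} + \frac{40}{3} e_{3} - \frac{266}{15} e_{12} - \frac{25}{9} e_{13} + \frac{133}{30} e_{23}


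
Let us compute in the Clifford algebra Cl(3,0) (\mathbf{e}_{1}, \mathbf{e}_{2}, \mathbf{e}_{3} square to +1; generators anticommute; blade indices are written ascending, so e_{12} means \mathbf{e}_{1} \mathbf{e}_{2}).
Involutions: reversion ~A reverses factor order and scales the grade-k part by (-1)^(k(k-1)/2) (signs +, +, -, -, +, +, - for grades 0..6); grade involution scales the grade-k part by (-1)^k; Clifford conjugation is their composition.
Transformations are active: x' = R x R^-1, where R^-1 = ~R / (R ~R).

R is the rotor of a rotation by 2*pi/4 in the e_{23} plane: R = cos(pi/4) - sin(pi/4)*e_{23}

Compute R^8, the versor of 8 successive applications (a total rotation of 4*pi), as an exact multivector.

Rotor phase runs at HALF the rotation angle; powers of one rotor simply add phase, so after 8 steps in e_{23} the phase is 8*pi/4 = 2 \pi and R^8 = cos(2 \pi) - sin(2 \pi)*e_{23}.
cos(2 \pi) = 1 and sin(2 \pi) = 0, so R^8 = 1. The total rotation 4*pi is 2 full turns, so every vector returns to itself, yet the rotor is +1, back on the identity sheet (an even number of 2*pi turns).
Answer: 1


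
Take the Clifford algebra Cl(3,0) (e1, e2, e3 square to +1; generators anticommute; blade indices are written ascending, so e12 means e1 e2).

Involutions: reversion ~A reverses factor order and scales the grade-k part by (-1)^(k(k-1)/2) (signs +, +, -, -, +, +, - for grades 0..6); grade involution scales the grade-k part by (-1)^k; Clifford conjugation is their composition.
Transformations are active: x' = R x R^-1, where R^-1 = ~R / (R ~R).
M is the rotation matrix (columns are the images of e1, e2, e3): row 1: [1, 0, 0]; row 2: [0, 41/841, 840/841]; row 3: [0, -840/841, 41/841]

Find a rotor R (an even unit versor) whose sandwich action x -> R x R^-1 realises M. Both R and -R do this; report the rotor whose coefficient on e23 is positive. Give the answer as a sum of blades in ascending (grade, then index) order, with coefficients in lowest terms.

Method: write R = a + b12*e12 + b13*e13 + b23*e23 with a^2 + b12^2 + b13^2 + b23^2 = 1 (so R^-1 = ~R). Expanding the columns R e_j ~R gives tr M = 4a^2 - 1 and, from the antisymmetric part, M21 - M12 = -4a*b12, M13 - M31 = 4a*b13, M32 - M23 = -4a*b23.
Here tr M = 923/841, so a^2 = (1 + tr M)/4 = 441/841 and a = ±21/29. Taking a = 21/29: M21 - M12 = 0, M13 - M31 = 0, M32 - M23 = -1680/841, giving b12 = 0, b13 = 0, b23 = 20/29, i.e. R = 21/29 + 20/29*e23.
Its e23 coefficient is already positive.
Answer: 21/29 + 20/29*e23. Recall the cover is two-to-one: with M of trace 923/841, both preimages act alike, and the stated e23 sign chooses the sheet.


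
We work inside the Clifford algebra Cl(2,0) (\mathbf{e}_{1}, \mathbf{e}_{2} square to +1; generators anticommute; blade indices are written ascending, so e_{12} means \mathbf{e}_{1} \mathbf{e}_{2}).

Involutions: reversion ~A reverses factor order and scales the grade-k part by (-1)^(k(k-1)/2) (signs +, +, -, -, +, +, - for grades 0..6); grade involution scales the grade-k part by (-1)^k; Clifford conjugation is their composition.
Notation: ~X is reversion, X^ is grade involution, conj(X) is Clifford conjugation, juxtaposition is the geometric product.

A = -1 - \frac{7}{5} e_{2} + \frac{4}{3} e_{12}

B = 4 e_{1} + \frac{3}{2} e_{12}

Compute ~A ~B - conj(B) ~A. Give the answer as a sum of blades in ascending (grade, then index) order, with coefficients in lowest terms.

first term: -2 - \frac{61}{10} e_{1} + \frac{16}{3} e_{2} + \frac{71}{10} e_{12}
second term: -2 + \frac{61}{10} e_{1} + \frac{16}{3} e_{2} + \frac{71}{10} e_{12}
Answer: -\frac{61}{5} e_{1}


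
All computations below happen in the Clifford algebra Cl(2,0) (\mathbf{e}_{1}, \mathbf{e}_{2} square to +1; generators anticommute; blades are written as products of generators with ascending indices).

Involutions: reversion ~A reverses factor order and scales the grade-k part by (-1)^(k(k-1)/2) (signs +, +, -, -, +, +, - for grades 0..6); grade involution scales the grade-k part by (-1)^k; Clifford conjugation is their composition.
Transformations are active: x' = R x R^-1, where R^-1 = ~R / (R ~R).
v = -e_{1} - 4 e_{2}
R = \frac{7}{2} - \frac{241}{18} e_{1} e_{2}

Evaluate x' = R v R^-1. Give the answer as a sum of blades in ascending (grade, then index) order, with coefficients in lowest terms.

~R = \frac{7}{2} + \frac{241}{18} e_{1} e_{2}, and R ~R = \frac{31025}{162}, so R^-1 = ~R / (\frac{31025}{162}).
R v = \frac{901}{18} e_{1} - \frac{493}{18} e_{2}
Answer: \frac{5164}{1825} e_{1} + \frac{5473}{1825} e_{2}


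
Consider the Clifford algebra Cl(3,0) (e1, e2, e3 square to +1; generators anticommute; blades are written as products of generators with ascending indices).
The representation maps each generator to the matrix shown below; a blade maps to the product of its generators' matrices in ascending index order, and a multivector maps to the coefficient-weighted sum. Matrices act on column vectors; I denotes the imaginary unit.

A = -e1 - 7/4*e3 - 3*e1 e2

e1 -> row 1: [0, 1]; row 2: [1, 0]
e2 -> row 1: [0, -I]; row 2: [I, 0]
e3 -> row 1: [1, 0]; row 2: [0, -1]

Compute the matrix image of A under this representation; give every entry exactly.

Bivector images (products of the table entries): rho(e1 e2) = rho(e1)rho(e2) = row 1: [I, 0]; row 2: [0, -I].
M = (-1)*rho(e1) + (-7/4)*rho(e3) + (-3)*rho(e1 e2), summed entrywise:
Answer: row 1: [-7/4 - 3*I, -1]; row 2: [-1, 7/4 + 3*I]


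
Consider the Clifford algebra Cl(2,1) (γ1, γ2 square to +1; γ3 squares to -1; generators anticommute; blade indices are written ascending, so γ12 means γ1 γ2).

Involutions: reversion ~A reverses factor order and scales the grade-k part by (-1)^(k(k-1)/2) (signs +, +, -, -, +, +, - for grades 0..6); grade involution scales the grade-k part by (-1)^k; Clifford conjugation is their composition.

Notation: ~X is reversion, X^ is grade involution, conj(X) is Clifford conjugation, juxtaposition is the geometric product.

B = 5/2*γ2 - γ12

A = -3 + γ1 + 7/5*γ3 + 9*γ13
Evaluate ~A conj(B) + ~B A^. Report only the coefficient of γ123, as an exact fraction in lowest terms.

first term: 17/2*γ2 - 11/2*γ12 - 11/2*γ23 - 211/10*γ123
second term: -13/2*γ2 - 1/2*γ12 - 25/2*γ23 - 239/10*γ123
Answer: -45


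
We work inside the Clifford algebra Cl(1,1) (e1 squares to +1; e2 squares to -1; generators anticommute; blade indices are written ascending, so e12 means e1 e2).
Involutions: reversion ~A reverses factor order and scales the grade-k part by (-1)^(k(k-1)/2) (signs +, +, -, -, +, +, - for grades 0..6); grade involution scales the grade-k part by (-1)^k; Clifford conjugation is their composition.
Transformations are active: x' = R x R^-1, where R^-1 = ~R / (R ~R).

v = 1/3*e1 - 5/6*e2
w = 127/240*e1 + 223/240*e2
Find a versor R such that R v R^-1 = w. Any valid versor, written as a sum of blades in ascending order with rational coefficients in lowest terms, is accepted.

The midline construction: v and w both square to -7/12, so reflecting in their sum 69/80*e1 + 23/240*e2 exchanges them.
Answer: 69/80*e1 + 23/240*e2


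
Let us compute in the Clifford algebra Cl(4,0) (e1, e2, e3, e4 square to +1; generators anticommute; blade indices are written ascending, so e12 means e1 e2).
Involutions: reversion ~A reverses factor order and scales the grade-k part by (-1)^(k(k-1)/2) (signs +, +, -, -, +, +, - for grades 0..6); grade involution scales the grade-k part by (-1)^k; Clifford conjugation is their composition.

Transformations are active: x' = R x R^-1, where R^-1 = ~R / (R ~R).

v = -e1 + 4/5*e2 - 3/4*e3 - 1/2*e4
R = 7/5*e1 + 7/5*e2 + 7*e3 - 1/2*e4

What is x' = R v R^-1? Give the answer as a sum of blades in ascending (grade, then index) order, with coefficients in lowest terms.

~R = 7/5*e1 + 7/5*e2 + 7*e3 - 1/2*e4, and R ~R = 5317/100, so R^-1 = ~R / (5317/100).
R v = -132/25 + 63/25*e12 + 119/20*e13 - 6/5*e14 - 133/20*e23 - 3/10*e24 - 31/8*e34
Answer: 19193/26585*e1 - 5732/5317*e2 - 13617/21268*e3 + 6373/10634*e4


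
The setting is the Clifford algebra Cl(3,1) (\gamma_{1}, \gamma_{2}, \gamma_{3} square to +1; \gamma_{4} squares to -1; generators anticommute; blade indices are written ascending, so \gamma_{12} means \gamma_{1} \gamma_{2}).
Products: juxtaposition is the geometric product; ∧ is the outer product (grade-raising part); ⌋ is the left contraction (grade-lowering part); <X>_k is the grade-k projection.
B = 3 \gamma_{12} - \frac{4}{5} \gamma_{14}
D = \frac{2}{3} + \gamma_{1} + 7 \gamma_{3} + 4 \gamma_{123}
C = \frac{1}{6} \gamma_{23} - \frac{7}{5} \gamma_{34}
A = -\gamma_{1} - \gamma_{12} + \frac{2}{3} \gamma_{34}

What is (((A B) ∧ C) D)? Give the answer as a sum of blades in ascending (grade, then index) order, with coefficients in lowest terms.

step 1: 3 - 3 \gamma_{2} + \frac{4}{5} \gamma_{4} + \frac{8}{15} \gamma_{13} - \frac{4}{5} \gamma_{24} + 2 \gamma_{1234}
step 2: \frac{1}{2} \gamma_{23} - \frac{21}{5} \gamma_{34} + \frac{13}{3} \gamma_{234}
step 3: -2 \gamma_{1} + \frac{7}{2} \gamma_{2} + \frac{147}{5} \gamma_{4} + \frac{52}{3} \gamma_{14} + \frac{1}{3} \gamma_{23} - \frac{91}{3} \gamma_{24} - \frac{14}{5} \gamma_{34} + \frac{1}{2} \gamma_{123} + \frac{84}{5} \gamma_{124} - \frac{21}{5} \gamma_{134} + \frac{26}{9} \gamma_{234} - \frac{13}{3} \gamma_{1234}
Answer: -2 \gamma_{1} + \frac{7}{2} \gamma_{2} + \frac{147}{5} \gamma_{4} + \frac{52}{3} \gamma_{14} + \frac{1}{3} \gamma_{23} - \frac{91}{3} \gamma_{24} - \frac{14}{5} \gamma_{34} + \frac{1}{2} \gamma_{123} + \frac{84}{5} \gamma_{124} - \frac{21}{5} \gamma_{134} + \frac{26}{9} \gamma_{234} - \frac{13}{3} \gamma_{1234}


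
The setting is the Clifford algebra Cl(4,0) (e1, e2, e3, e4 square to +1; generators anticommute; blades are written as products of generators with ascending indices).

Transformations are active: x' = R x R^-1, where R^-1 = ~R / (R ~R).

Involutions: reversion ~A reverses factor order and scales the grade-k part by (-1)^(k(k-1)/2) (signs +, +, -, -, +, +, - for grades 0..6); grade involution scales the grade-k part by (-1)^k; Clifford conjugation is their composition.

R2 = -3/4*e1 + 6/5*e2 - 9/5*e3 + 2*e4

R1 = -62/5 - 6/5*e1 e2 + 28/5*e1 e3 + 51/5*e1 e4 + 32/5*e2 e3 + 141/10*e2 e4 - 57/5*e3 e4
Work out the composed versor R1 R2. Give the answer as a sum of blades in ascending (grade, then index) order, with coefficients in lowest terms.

Distribute over the terms of R2 (each basis-blade product reordered to ascending indices, repeated generators contracted through their squares):
R1 (-3/4*e1) = 93/10*e1 - 9/10*e2 + 21/5*e3 + 153/20*e4 - 24/5*e1 e2 e3 - 423/40*e1 e2 e4 + 171/20*e1 e3 e4
R1 (6/5*e2) = -36/25*e1 - 372/25*e2 - 192/25*e3 - 423/25*e4 - 168/25*e1 e2 e3 - 306/25*e1 e2 e4 - 342/25*e2 e3 e4
R1 (-9/5*e3) = -252/25*e1 - 288/25*e2 + 558/25*e3 - 513/25*e4 + 54/25*e1 e2 e3 + 459/25*e1 e3 e4 + 1269/50*e2 e3 e4
R1 (2*e4) = 102/5*e1 + 141/5*e2 - 114/5*e3 - 124/5*e4 - 12/5*e1 e2 e4 + 56/5*e1 e3 e4 + 64/5*e2 e3 e4
Summing the partial products and collecting blades:
Answer: 909/50*e1 + 9/10*e2 - 99/25*e3 - 5459/100*e4 - 234/25*e1 e2 e3 - 5043/200*e1 e2 e4 + 3811/100*e1 e3 e4 + 49/2*e2 e3 e4


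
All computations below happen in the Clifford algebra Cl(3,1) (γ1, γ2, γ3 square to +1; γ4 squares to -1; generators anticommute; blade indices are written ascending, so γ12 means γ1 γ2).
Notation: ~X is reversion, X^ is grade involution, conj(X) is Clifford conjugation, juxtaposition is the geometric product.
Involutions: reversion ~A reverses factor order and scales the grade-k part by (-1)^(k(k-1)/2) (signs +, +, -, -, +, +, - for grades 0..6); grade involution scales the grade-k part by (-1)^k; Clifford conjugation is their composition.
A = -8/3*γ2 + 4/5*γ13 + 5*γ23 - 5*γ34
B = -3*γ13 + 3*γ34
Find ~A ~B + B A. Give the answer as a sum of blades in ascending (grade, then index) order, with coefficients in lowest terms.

first term: -63/5 - 15*γ12 - 63/5*γ14 + 15*γ24 + 8*γ123 + 8*γ234
second term: -63/5 + 15*γ12 + 63/5*γ14 - 15*γ24 - 8*γ123 - 8*γ234
Answer: -126/5


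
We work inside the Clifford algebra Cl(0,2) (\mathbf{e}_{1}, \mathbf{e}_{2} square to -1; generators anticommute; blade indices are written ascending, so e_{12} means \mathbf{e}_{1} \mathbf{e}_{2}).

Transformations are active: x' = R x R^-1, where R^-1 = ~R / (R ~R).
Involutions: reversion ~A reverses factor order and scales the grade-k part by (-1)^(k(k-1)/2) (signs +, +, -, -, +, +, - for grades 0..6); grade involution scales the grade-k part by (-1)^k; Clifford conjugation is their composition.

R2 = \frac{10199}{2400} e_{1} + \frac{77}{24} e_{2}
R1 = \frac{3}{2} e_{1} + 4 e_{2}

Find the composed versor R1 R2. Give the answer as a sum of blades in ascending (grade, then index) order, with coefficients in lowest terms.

Distribute over the terms of R1 (each basis-blade product reordered to ascending indices, repeated generators contracted through their squares):
(\frac{3}{2} e_{1}) R2 = -\frac{10199}{1600} + \frac{77}{16} e_{12}
(4 e_{2}) R2 = -\frac{77}{6} - \frac{10199}{600} e_{12}
Summing the partial products and collecting blades:
Answer: -\frac{92197}{4800} - \frac{14623}{1200} e_{12}


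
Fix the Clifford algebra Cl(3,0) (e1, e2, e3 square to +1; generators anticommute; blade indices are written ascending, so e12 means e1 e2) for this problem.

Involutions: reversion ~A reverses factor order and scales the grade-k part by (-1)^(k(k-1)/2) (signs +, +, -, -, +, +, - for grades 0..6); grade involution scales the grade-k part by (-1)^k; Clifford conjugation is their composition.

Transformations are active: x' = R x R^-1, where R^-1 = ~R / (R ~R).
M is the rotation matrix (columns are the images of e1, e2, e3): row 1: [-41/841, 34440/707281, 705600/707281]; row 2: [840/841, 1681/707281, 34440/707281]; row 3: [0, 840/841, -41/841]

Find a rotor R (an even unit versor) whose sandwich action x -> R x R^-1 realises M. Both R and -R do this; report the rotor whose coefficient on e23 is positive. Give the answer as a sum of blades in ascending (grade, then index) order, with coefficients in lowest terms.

Method: write R = a + b12*e12 + b13*e13 + b23*e23 with a^2 + b12^2 + b13^2 + b23^2 = 1 (so R^-1 = ~R). Expanding the columns R e_j ~R gives tr M = 4a^2 - 1 and, from the antisymmetric part, M21 - M12 = -4a*b12, M13 - M31 = 4a*b13, M32 - M23 = -4a*b23.
Here tr M = -67281/707281, so a^2 = (1 + tr M)/4 = 160000/707281 and a = ±400/841. Taking a = 400/841: M21 - M12 = 672000/707281, M13 - M31 = 705600/707281, M32 - M23 = 672000/707281, giving b12 = -420/841, b13 = 441/841, b23 = -420/841, i.e. R = 400/841 - 420/841*e12 + 441/841*e13 - 420/841*e23.
Its e23 coefficient is negative, so report the other preimage -R.
Answer: -400/841 + 420/841*e12 - 441/841*e13 + 420/841*e23. Note: both R and -R realise this M (trace -67281/707281); the covering map identifies them, and the e23-coefficient sign is the tie-breaker.


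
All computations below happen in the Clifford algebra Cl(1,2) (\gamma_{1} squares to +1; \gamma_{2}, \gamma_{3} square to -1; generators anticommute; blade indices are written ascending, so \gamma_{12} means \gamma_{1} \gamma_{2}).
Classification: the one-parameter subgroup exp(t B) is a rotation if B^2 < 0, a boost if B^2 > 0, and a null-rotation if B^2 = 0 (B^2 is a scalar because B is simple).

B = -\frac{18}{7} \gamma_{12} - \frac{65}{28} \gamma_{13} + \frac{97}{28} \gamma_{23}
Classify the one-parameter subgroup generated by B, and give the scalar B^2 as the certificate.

B^2 term by term: the squares give (-\frac{18}{7})^2*(\gamma_{12})^2 + (-\frac{65}{28})^2*(\gamma_{13})^2 + (\frac{97}{28})^2*(\gamma_{23})^2 = \frac{324}{49}*(+1) + \frac{4225}{784}*(+1) + \frac{9409}{784}*(-1) = 0 (each basis 2-blade squares to minus the product of its generators' squares); cross terms between blades sharing an index anticommute and cancel. So B^2 = 0.
Answer: null-rotation, certificate B^2 = 0. One invariant decides it: the square 0 survives every conjugation, and its sign is exactly the classification.


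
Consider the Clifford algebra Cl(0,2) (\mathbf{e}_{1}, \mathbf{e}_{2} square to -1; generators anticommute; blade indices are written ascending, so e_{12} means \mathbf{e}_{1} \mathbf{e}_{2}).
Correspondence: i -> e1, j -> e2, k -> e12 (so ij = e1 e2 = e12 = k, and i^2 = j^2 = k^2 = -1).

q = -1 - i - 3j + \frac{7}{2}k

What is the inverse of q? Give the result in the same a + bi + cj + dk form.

In blades: q = -1 - e_{1} - 3 e_{2} + \frac{7}{2} e_{12}.
With qbar = -1 + e_{1} + 3 e_{2} - \frac{7}{2} e_{12} (scalar fixed, mapped units negated), q qbar = \frac{93}{4} (the sum of squared coefficients), so q^-1 = qbar / (\frac{93}{4}) = -\frac{4}{93} + \frac{4}{93} e_{1} + \frac{4}{31} e_{2} - \frac{14}{93} e_{12}; translating back:
Answer: -\frac{4}{93} + \frac{4}{93}i + \frac{4}{31}j - \frac{14}{93}k


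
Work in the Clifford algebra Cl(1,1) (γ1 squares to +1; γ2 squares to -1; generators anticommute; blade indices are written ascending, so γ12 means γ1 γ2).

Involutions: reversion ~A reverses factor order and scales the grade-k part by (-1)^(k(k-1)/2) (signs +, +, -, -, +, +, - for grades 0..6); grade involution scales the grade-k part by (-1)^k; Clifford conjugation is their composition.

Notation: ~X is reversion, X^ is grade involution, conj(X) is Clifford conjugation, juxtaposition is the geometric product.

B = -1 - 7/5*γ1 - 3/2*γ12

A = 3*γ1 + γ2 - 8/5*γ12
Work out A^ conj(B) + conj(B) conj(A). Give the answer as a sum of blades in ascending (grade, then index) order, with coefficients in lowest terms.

first term: -33/5 + 3/2*γ1 - 63/50*γ2 + 3*γ12
second term: -9/5 + 9/2*γ1 + 387/50*γ2 - 3*γ12
Answer: -42/5 + 6*γ1 + 162/25*γ2


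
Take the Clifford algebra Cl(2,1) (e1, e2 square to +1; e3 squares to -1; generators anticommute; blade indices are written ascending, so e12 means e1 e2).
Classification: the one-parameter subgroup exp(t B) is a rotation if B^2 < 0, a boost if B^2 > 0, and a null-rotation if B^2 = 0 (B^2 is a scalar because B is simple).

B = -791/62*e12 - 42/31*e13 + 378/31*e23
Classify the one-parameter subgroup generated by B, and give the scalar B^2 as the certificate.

B^2 term by term: the squares give (-791/62)^2*(e12)^2 + (-42/31)^2*(e13)^2 + (378/31)^2*(e23)^2 = 625681/3844*(-1) + 1764/961*(+1) + 142884/961*(+1) = -49/4 (each basis 2-blade squares to minus the product of its generators' squares); cross terms between blades sharing an index anticommute and cancel. So B^2 = -49/4.
Answer: rotation, certificate B^2 = -49/4. Why this suffices: the scalar -49/4 survives any versor conjugation, so its sign alone determines the class however B is presented.


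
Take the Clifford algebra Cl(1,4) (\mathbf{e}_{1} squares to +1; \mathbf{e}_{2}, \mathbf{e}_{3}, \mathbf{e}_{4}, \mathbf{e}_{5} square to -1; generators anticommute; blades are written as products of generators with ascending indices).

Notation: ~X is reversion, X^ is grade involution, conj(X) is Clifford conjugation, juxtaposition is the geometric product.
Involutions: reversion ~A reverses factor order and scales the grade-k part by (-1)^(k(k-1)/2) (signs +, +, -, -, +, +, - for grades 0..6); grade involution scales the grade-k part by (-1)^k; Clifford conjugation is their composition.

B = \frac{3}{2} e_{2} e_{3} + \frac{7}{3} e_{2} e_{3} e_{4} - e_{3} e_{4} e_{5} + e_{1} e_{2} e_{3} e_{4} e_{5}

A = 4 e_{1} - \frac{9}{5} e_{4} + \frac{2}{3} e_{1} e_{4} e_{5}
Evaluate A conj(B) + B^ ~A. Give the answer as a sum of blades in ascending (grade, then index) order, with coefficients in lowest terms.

first term: \frac{2}{3} e_{1} e_{3} + \frac{73}{15} e_{2} e_{3} + \frac{9}{5} e_{3} e_{5} - 6 e_{1} e_{2} e_{3} + \frac{27}{10} e_{2} e_{3} e_{4} + \frac{28}{3} e_{1} e_{2} e_{3} e_{4} + \frac{151}{45} e_{1} e_{2} e_{3} e_{5} - 4 e_{1} e_{3} e_{4} e_{5} - 4 e_{2} e_{3} e_{4} e_{5} - e_{1} e_{2} e_{3} e_{4} e_{5}
second term: -\frac{2}{3} e_{1} e_{3} - \frac{73}{15} e_{2} e_{3} - \frac{9}{5} e_{3} e_{5} + 6 e_{1} e_{2} e_{3} - \frac{27}{10} e_{2} e_{3} e_{4} + \frac{28}{3} e_{1} e_{2} e_{3} e_{4} + \frac{151}{45} e_{1} e_{2} e_{3} e_{5} - 4 e_{1} e_{3} e_{4} e_{5} - 4 e_{2} e_{3} e_{4} e_{5} - e_{1} e_{2} e_{3} e_{4} e_{5}
Answer: \frac{56}{3} e_{1} e_{2} e_{3} e_{4} + \frac{302}{45} e_{1} e_{2} e_{3} e_{5} - 8 e_{1} e_{3} e_{4} e_{5} - 8 e_{2} e_{3} e_{4} e_{5} - 2 e_{1} e_{2} e_{3} e_{4} e_{5}


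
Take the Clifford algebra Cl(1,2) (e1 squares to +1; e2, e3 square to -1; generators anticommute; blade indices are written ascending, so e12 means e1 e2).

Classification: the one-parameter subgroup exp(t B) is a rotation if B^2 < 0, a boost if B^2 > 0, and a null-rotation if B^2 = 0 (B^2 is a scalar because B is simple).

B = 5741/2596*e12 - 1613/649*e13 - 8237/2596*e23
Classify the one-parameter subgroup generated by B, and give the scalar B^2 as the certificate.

B^2 term by term: the squares give (5741/2596)^2*(e12)^2 + (-1613/649)^2*(e13)^2 + (-8237/2596)^2*(e23)^2 = 32959081/6739216*(+1) + 2601769/421201*(+1) + 67848169/6739216*(-1) = 1 (each basis 2-blade squares to minus the product of its generators' squares); cross terms between blades sharing an index anticommute and cancel. So B^2 = 1.
Answer: boost, certificate B^2 = 1. B^2 = 1 is basis-independent, so its sign is the whole story.


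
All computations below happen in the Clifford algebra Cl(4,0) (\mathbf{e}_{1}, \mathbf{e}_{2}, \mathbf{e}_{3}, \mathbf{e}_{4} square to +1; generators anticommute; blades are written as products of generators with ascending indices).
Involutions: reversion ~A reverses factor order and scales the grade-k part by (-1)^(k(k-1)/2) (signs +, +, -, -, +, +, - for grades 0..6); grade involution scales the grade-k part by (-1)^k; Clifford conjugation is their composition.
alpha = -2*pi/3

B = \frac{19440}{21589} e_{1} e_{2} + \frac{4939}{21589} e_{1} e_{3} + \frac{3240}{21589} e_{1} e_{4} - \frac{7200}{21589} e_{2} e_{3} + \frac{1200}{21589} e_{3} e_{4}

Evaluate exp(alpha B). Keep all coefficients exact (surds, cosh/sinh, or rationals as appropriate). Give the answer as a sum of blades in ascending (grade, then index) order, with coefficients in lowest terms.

B^2 term by term: the squares give (\frac{19440}{21589})^2*(e_{1} e_{2})^2 + (\frac{4939}{21589})^2*(e_{1} e_{3})^2 + (\frac{3240}{21589})^2*(e_{1} e_{4})^2 + (-\frac{7200}{21589})^2*(e_{2} e_{3})^2 + (\frac{1200}{21589})^2*(e_{3} e_{4})^2 = \frac{377913600}{466084921}*(-1) + \frac{24393721}{466084921}*(-1) + \frac{10497600}{466084921}*(-1) + \frac{51840000}{466084921}*(-1) + \frac{1440000}{466084921}*(-1) = -1 (each basis 2-blade squares to minus the product of its generators' squares); cross terms between blades sharing an index anticommute and cancel; the commuting (index-disjoint) pairs give grade-4 terms 2*c*c'*(blade product), which cancel blade by blade — e_{1} e_{2} e_{3} e_{4}: \frac{46656000}{466084921} - \frac{46656000}{466084921} = 0 — confirming B is simple. So B^2 = -1.
B^2 = -1 — circular case — the even/odd split gives cos and sin: l = 1, alpha*l = - \frac{2 \pi}{3}, so exp(alpha B) = cos(- \frac{2 \pi}{3}) + (sin(- \frac{2 \pi}{3})/1)*B = - \frac{1}{2} + (- \frac{\sqrt{3}}{2})*B.
Answer: - \frac{1}{2} - \frac{9720 \sqrt{3}}{21589} e_{1} e_{2} - \frac{4939 \sqrt{3}}{43178} e_{1} e_{3} - \frac{1620 \sqrt{3}}{21589} e_{1} e_{4} + \frac{3600 \sqrt{3}}{21589} e_{2} e_{3} - \frac{600 \sqrt{3}}{21589} e_{3} e_{4}


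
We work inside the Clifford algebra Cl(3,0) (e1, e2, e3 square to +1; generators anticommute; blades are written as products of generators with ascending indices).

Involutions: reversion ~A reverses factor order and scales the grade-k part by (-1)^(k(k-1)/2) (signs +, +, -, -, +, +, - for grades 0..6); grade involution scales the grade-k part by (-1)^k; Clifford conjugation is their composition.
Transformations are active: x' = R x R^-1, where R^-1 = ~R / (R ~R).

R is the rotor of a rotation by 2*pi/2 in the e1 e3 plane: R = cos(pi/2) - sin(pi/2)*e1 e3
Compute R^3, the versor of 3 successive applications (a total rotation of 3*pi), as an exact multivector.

The rotor phase is half the rotation angle and phases add under composition, so 3 steps in the e1 e3 plane accumulate phase 3*(pi/2) = 3*pi/2: R^3 = cos(3*pi/2) - sin(3*pi/2)*e1 e3.
cos(3*pi/2) = 0 and sin(3*pi/2) = -1, so R^3 = e1 e3. The net rotation is 1*pi (after discarding 1 full turn, each of which contributes a factor -1 to the rotor); the rotor keeps the half-angle phase exactly.
Answer: e1 e3


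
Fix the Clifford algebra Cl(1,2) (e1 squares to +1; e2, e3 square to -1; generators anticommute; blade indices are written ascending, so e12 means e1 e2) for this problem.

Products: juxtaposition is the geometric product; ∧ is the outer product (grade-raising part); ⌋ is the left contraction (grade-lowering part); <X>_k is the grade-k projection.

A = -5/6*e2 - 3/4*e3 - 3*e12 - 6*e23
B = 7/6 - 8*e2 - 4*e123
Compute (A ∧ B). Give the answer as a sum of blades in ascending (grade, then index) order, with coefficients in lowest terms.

step 1: -35/36*e2 - 7/8*e3 - 7/2*e12 - 13*e23
Answer: -35/36*e2 - 7/8*e3 - 7/2*e12 - 13*e23


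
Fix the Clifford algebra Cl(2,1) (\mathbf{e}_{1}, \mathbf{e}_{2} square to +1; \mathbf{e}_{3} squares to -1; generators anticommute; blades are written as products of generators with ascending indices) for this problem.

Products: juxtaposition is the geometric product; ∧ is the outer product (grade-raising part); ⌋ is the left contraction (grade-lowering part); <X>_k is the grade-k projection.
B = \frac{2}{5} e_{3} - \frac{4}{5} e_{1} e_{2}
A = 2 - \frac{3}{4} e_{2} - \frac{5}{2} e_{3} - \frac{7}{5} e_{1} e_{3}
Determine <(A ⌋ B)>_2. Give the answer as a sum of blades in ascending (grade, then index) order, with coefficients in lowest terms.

step 1: 1 - \frac{3}{5} e_{1} + \frac{4}{5} e_{3} - \frac{8}{5} e_{1} e_{2}
step 2: -\frac{8}{5} e_{1} e_{2}
Answer: -\frac{8}{5} e_{1} e_{2}


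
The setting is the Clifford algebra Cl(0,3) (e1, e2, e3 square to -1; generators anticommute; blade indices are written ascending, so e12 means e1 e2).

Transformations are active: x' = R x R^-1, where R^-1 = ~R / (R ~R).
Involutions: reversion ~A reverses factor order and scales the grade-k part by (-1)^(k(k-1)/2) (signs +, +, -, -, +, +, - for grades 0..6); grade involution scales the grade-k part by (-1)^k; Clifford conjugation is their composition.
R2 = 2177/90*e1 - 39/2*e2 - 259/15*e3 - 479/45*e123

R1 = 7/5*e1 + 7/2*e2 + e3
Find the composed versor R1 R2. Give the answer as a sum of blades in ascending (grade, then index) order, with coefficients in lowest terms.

Distribute over the terms of R1 (each basis-blade product reordered to ascending indices, repeated generators contracted through their squares):
(7/5*e1) R2 = -15239/450 - 273/10*e12 - 1813/75*e13 + 3353/225*e23
(7/2*e2) R2 = 273/4 - 15239/180*e12 - 3353/90*e13 - 1813/30*e23
(e3) R2 = 259/15 + 479/45*e12 - 2177/90*e13 + 39/2*e23
Summing the partial products and collecting blades:
Answer: 46487/900 - 6079/60*e12 - 19264/225*e13 - 5857/225*e23


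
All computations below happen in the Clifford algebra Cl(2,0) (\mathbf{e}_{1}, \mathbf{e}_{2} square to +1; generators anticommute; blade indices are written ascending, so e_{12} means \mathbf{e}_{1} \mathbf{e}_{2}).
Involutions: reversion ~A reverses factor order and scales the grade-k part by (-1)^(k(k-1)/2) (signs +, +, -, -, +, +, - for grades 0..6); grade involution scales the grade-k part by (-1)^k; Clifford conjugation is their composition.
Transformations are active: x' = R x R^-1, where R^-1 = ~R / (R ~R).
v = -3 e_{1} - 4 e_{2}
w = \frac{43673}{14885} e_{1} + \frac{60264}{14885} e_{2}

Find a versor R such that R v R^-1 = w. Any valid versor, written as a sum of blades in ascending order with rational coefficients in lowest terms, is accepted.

Key observation: q(v) = q(w) = 25 (sandwiches preserve the norm), so R = v + w = -\frac{982}{14885} e_{1} + \frac{724}{14885} e_{2} works whenever it is invertible — the component of v along it is kept and (v - w)/2 reverses, sending v to w.
Answer: -\frac{982}{14885} e_{1} + \frac{724}{14885} e_{2}


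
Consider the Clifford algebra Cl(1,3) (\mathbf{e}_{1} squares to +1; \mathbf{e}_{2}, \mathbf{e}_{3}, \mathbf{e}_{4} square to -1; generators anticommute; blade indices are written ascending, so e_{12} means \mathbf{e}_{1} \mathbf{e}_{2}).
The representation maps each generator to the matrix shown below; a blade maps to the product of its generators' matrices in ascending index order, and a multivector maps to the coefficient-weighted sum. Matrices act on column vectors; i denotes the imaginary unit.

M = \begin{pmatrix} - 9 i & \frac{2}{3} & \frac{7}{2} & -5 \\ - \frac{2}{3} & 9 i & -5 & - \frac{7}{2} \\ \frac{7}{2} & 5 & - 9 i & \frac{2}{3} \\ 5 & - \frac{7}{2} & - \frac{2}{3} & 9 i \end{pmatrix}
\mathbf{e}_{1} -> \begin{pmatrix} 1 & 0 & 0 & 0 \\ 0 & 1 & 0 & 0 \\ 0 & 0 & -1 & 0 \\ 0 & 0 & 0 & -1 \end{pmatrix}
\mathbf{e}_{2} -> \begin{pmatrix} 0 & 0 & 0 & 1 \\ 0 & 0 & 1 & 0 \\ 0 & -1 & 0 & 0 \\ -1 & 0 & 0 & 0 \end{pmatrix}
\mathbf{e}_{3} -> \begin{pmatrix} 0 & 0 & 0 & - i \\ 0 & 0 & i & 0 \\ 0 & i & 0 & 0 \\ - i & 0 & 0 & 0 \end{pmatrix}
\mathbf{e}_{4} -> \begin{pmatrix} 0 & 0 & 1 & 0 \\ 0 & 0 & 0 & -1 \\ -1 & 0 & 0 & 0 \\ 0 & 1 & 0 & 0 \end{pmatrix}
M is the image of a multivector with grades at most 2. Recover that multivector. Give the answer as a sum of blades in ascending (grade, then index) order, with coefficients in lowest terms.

Method: the blade images are trace-orthogonal — tr(rho(e_A) rho(e_B)^-1) = 4 if A = B and 0 otherwise — and rho(e_A)^-1 = (e_A)^2 * rho(e_A) with (e_A)^2 = +1 or -1, so the coefficient of e_A in the preimage is (e_A)^2 * tr(M rho(e_A))/4.
Nonzero projections over blades of grade <= 2: e_{2}: (e_{2})^2 = -1, tr(M rho(e_{2})) = 20, coefficient -5; e_{14}: (e_{14})^2 = +1, tr(M rho(e_{14})) = 14, coefficient \frac{7}{2}; e_{23}: (e_{23})^2 = -1, tr(M rho(e_{23})) = -36, coefficient 9; e_{24}: (e_{24})^2 = -1, tr(M rho(e_{24})) = - \frac{8}{3}, coefficient \frac{2}{3}. Every other blade of grade <= 2 projects to 0.
Answer: -5 e_{2} + \frac{7}{2} e_{14} + 9 e_{23} + \frac{2}{3} e_{24}
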